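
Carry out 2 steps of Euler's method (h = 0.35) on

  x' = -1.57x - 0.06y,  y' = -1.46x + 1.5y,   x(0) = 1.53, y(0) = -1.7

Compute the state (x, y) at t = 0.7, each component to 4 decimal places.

0.3975, -5.5163

Euler on (x,y): x_{n+1} = x_n + h·x', y_{n+1} = y_n + h·y'.
0.000000: (1.530000, -1.700000); f=(-2.300100, -4.783800) → (0.724965, -3.374330)
0.350000: (0.724965, -3.374330); f=(-0.935735, -6.119944) → (0.397458, -5.516310)
(x(0.7), y(0.7)) ≈ (0.3975, -5.5163)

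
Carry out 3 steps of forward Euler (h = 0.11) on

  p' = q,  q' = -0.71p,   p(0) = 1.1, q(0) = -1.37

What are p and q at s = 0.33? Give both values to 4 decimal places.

Euler on (p,q): p_{n+1} = p_n + h·p', q_{n+1} = q_n + h·q'.
0.000000: (1.100000, -1.370000); f=(-1.370000, -0.781000) → (0.949300, -1.455910)
0.110000: (0.949300, -1.455910); f=(-1.455910, -0.674003) → (0.789150, -1.530050)
0.220000: (0.789150, -1.530050); f=(-1.530050, -0.560296) → (0.620844, -1.591683)
(p(0.33), q(0.33)) ≈ (0.6208, -1.5917)

0.6208, -1.5917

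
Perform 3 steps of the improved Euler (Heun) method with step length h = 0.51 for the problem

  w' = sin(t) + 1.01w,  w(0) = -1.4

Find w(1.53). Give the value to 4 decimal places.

Heun: k1 = f(t_n, w_n); k2 = f(t_n + h, w_n + h·k1); w_{n+1} = w_n + (h/2)·(k1 + k2).
t=0.000000, w=-1.400000:
  k1 = f(0.000000, -1.400000) = -1.414000
  k2 = f(0.510000, -2.121140) = -1.654174
  w ← -1.400000 + (0.51/2)·(-1.414000 + (-1.654174)) = -2.182384
t=0.510000, w=-2.182384:
  k1 = f(0.510000, -2.182384) = -1.716031
  k2 = f(1.020000, -3.057560) = -2.236028
  w ← -2.182384 + (0.51/2)·(-1.716031 + (-2.236028)) = -3.190159
t=1.020000, w=-3.190159:
  k1 = f(1.020000, -3.190159) = -2.369953
  k2 = f(1.530000, -4.398835) = -3.443656
  w ← -3.190159 + (0.51/2)·(-2.369953 + (-3.443656)) = -4.672630
w(1.53) ≈ -4.6726

-4.6726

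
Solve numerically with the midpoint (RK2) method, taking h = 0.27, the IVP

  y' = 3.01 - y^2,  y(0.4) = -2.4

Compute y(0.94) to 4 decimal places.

-9.7714

Midpoint: k1 = f(x_n, y_n); k2 = f(x_n + h/2, y_n + (h/2)·k1); y_{n+1} = y_n + h·k2.
x=0.400000, y=-2.400000:
  k1 = f(0.400000, -2.400000) = -2.750000
  k2 = f(0.535000, -2.771250) = -4.669827
  y ← -2.400000 + 0.27·(-4.669827) = -3.660853
x=0.670000, y=-3.660853:
  k1 = f(0.670000, -3.660853) = -10.391846
  k2 = f(0.805000, -5.063752) = -22.631588
  y ← -3.660853 + 0.27·(-22.631588) = -9.771382
y(0.94) ≈ -9.7714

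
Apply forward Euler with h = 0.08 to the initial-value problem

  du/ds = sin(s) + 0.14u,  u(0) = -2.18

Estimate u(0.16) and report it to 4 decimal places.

-2.2227

Euler: u_{n+1} = u_n + h·f(s_n, u_n).
s=0.000000, u=-2.180000: f=-0.305200 → u ← -2.180000 + 0.08·(-0.305200) = -2.204416
s=0.080000, u=-2.204416: f=-0.228704 → u ← -2.204416 + 0.08·(-0.228704) = -2.222712
u(0.16) ≈ -2.2227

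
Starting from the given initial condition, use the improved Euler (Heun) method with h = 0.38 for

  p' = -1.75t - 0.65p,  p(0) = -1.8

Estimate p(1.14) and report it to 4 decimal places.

Heun: k1 = f(t_n, p_n); k2 = f(t_n + h, p_n + h·k1); p_{n+1} = p_n + (h/2)·(k1 + k2).
t=0.000000, p=-1.800000:
  k1 = f(0.000000, -1.800000) = 1.170000
  k2 = f(0.380000, -1.355400) = 0.216010
  p ← -1.800000 + (0.38/2)·(1.170000 + 0.216010) = -1.536658
t=0.380000, p=-1.536658:
  k1 = f(0.380000, -1.536658) = 0.333828
  k2 = f(0.760000, -1.409804) = -0.413628
  p ← -1.536658 + (0.38/2)·(0.333828 + (-0.413628)) = -1.551820
t=0.760000, p=-1.551820:
  k1 = f(0.760000, -1.551820) = -0.321317
  k2 = f(1.140000, -1.673921) = -0.906952
  p ← -1.551820 + (0.38/2)·(-0.321317 + (-0.906952)) = -1.785191
p(1.14) ≈ -1.7852

-1.7852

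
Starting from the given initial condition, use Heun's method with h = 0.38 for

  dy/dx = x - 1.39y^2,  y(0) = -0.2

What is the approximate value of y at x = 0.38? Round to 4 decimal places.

Heun: k1 = f(x_n, y_n); k2 = f(x_n + h, y_n + h·k1); y_{n+1} = y_n + (h/2)·(k1 + k2).
x=0.000000, y=-0.200000:
  k1 = f(0.000000, -0.200000) = -0.055600
  k2 = f(0.380000, -0.221128) = 0.312032
  y ← -0.200000 + (0.38/2)·(-0.055600 + 0.312032) = -0.151278
y(0.38) ≈ -0.1513

-0.1513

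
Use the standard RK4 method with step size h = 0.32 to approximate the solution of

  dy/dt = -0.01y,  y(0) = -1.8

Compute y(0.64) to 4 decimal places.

-1.7885

RK4: k1 = f(t_n, y_n); k2 = f(t_n + h/2, y_n + (h/2)·k1); k3 = f(t_n + h/2, y_n + (h/2)·k2); k4 = f(t_n + h, y_n + h·k3); y_{n+1} = y_n + (h/6)·(k1 + 2k2 + 2k3 + k4).
t=0.000000, y=-1.800000:
  k1 = f(0.000000, -1.800000) = 0.018000
  k2 = f(0.160000, -1.797120) = 0.017971
  k3 = f(0.160000, -1.797125) = 0.017971
  k4 = f(0.320000, -1.794249) = 0.017942
  y ← -1.800000 + (0.32/6)·(k1 + 2k2 + 2k3 + k4) = -1.794249
t=0.320000, y=-1.794249:
  k1 = f(0.320000, -1.794249) = 0.017942
  k2 = f(0.480000, -1.791378) = 0.017914
  k3 = f(0.480000, -1.791383) = 0.017914
  k4 = f(0.640000, -1.788517) = 0.017885
  y ← -1.794249 + (0.32/6)·(k1 + 2k2 + 2k3 + k4) = -1.788517
y(0.64) ≈ -1.7885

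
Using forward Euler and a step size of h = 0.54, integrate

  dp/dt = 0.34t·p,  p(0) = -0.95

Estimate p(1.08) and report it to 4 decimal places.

Euler: p_{n+1} = p_n + h·f(t_n, p_n).
t=0.000000, p=-0.950000: f=0.000000 → p ← -0.950000 + 0.54·0.000000 = -0.950000
t=0.540000, p=-0.950000: f=-0.174420 → p ← -0.950000 + 0.54·(-0.174420) = -1.044187
p(1.08) ≈ -1.0442

-1.0442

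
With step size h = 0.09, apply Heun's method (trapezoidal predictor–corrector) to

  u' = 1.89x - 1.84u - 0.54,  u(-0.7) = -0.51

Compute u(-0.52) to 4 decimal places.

Heun: k1 = f(x_n, u_n); k2 = f(x_n + h, u_n + h·k1); u_{n+1} = u_n + (h/2)·(k1 + k2).
x=-0.700000, u=-0.510000:
  k1 = f(-0.700000, -0.510000) = -0.924600
  k2 = f(-0.610000, -0.593214) = -0.601386
  u ← -0.510000 + (0.09/2)·(-0.924600 + (-0.601386)) = -0.578669
x=-0.610000, u=-0.578669:
  k1 = f(-0.610000, -0.578669) = -0.628148
  k2 = f(-0.520000, -0.635203) = -0.354027
  u ← -0.578669 + (0.09/2)·(-0.628148 + (-0.354027)) = -0.622867
u(-0.52) ≈ -0.6229

-0.6229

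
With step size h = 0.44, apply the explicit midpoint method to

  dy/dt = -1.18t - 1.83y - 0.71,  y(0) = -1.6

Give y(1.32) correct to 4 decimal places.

Midpoint: k1 = f(t_n, y_n); k2 = f(t_n + h/2, y_n + (h/2)·k1); y_{n+1} = y_n + h·k2.
t=0.000000, y=-1.600000:
  k1 = f(0.000000, -1.600000) = 2.218000
  k2 = f(0.220000, -1.112040) = 1.065433
  y ← -1.600000 + 0.44·1.065433 = -1.131209
t=0.440000, y=-1.131209:
  k1 = f(0.440000, -1.131209) = 0.840913
  k2 = f(0.660000, -0.946208) = 0.242762
  y ← -1.131209 + 0.44·0.242762 = -1.024394
t=0.880000, y=-1.024394:
  k1 = f(0.880000, -1.024394) = 0.126242
  k2 = f(1.100000, -0.996621) = -0.184183
  y ← -1.024394 + 0.44·(-0.184183) = -1.105435
y(1.32) ≈ -1.1054

-1.1054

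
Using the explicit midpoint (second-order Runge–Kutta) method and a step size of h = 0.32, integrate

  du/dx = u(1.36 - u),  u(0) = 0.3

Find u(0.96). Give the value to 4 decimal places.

0.6947

Midpoint: k1 = f(x_n, u_n); k2 = f(x_n + h/2, u_n + (h/2)·k1); u_{n+1} = u_n + h·k2.
x=0.000000, u=0.300000:
  k1 = f(0.000000, 0.300000) = 0.318000
  k2 = f(0.160000, 0.350880) = 0.354080
  u ← 0.300000 + 0.32·0.354080 = 0.413306
x=0.320000, u=0.413306:
  k1 = f(0.320000, 0.413306) = 0.391274
  k2 = f(0.480000, 0.475909) = 0.420747
  u ← 0.413306 + 0.32·0.420747 = 0.547945
x=0.640000, u=0.547945:
  k1 = f(0.640000, 0.547945) = 0.444961
  k2 = f(0.800000, 0.619138) = 0.458696
  u ← 0.547945 + 0.32·0.458696 = 0.694727
u(0.96) ≈ 0.6947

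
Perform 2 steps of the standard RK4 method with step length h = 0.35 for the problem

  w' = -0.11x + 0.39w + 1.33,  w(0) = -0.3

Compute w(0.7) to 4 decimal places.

0.6467

RK4: k1 = f(x_n, w_n); k2 = f(x_n + h/2, w_n + (h/2)·k1); k3 = f(x_n + h/2, w_n + (h/2)·k2); k4 = f(x_n + h, w_n + h·k3); w_{n+1} = w_n + (h/6)·(k1 + 2k2 + 2k3 + k4).
x=0.000000, w=-0.300000:
  k1 = f(0.000000, -0.300000) = 1.213000
  k2 = f(0.175000, -0.087725) = 1.276537
  k3 = f(0.175000, -0.076606) = 1.280874
  k4 = f(0.350000, 0.148306) = 1.349339
  w ← -0.300000 + (0.35/6)·(k1 + 2k2 + 2k3 + k4) = 0.147834
x=0.350000, w=0.147834:
  k1 = f(0.350000, 0.147834) = 1.349155
  k2 = f(0.525000, 0.383937) = 1.421985
  k3 = f(0.525000, 0.396682) = 1.426956
  k4 = f(0.700000, 0.647269) = 1.505435
  w ← 0.147834 + (0.35/6)·(k1 + 2k2 + 2k3 + k4) = 0.646729
w(0.7) ≈ 0.6467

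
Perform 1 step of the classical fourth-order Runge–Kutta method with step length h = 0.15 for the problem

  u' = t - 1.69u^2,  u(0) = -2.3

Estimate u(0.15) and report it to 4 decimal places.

RK4: k1 = f(t_n, u_n); k2 = f(t_n + h/2, u_n + (h/2)·k1); k3 = f(t_n + h/2, u_n + (h/2)·k2); k4 = f(t_n + h, u_n + h·k3); u_{n+1} = u_n + (h/6)·(k1 + 2k2 + 2k3 + k4).
t=0.000000, u=-2.300000:
  k1 = f(0.000000, -2.300000) = -8.940100
  k2 = f(0.075000, -2.970507) = -14.837416
  k3 = f(0.075000, -3.412806) = -19.608846
  k4 = f(0.150000, -5.241327) = -46.276848
  u ← -2.300000 + (0.15/6)·(k1 + 2k2 + 2k3 + k4) = -5.402737
u(0.15) ≈ -5.4027

-5.4027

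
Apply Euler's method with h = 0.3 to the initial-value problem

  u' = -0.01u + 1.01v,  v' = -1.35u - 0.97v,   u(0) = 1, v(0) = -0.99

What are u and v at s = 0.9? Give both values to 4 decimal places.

Euler on (u,v): u_{n+1} = u_n + h·u', v_{n+1} = v_n + h·v'.
0.000000: (1.000000, -0.990000); f=(-1.009900, -0.389700) → (0.697030, -1.106910)
0.300000: (0.697030, -1.106910); f=(-1.124949, 0.132712) → (0.359545, -1.067096)
0.600000: (0.359545, -1.067096); f=(-1.081363, 0.549697) → (0.035136, -0.902187)
(u(0.9), v(0.9)) ≈ (0.0351, -0.9022)

0.0351, -0.9022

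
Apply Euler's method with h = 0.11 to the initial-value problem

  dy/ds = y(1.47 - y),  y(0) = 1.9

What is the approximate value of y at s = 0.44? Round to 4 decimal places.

1.6493

Euler: y_{n+1} = y_n + h·f(s_n, y_n).
s=0.000000, y=1.900000: f=-0.817000 → y ← 1.900000 + 0.11·(-0.817000) = 1.810130
s=0.110000, y=1.810130: f=-0.615680 → y ← 1.810130 + 0.11·(-0.615680) = 1.742405
s=0.220000, y=1.742405: f=-0.474640 → y ← 1.742405 + 0.11·(-0.474640) = 1.690195
s=0.330000, y=1.690195: f=-0.372172 → y ← 1.690195 + 0.11·(-0.372172) = 1.649256
y(0.44) ≈ 1.6493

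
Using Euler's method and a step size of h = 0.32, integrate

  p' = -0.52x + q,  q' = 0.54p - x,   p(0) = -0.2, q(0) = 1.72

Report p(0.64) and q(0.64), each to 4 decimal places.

Euler on (p,q): p_{n+1} = p_n + h·p', q_{n+1} = q_n + h·q'.
0.000000: (-0.200000, 1.720000); f=(1.720000, -0.108000) → (0.350400, 1.685440)
0.320000: (0.350400, 1.685440); f=(1.519040, -0.130784) → (0.836493, 1.643589)
(p(0.64), q(0.64)) ≈ (0.8365, 1.6436)

0.8365, 1.6436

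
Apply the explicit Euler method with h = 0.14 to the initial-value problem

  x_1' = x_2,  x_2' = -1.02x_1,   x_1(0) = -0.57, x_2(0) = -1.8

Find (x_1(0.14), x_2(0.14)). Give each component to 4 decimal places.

-0.8220, -1.7186

Euler on (x_1,x_2): x_1_{n+1} = x_1_n + h·x_1', x_2_{n+1} = x_2_n + h·x_2'.
0.000000: (-0.570000, -1.800000); f=(-1.800000, 0.581400) → (-0.822000, -1.718604)
(x_1(0.14), x_2(0.14)) ≈ (-0.8220, -1.7186)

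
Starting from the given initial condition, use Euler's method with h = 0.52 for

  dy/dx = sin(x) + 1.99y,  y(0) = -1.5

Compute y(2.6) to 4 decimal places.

Euler: y_{n+1} = y_n + h·f(x_n, y_n).
x=0.000000, y=-1.500000: f=-2.985000 → y ← -1.500000 + 0.52·(-2.985000) = -3.052200
x=0.520000, y=-3.052200: f=-5.576998 → y ← -3.052200 + 0.52·(-5.576998) = -5.952239
x=1.040000, y=-5.952239: f=-10.982551 → y ← -5.952239 + 0.52·(-10.982551) = -11.663165
x=1.560000, y=-11.663165: f=-22.209758 → y ← -11.663165 + 0.52·(-22.209758) = -23.212239
x=2.080000, y=-23.212239: f=-45.319224 → y ← -23.212239 + 0.52·(-45.319224) = -46.778236
y(2.6) ≈ -46.7782

-46.7782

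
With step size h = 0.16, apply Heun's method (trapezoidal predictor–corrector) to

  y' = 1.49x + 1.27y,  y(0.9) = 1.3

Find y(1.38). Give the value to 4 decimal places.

Heun: k1 = f(x_n, y_n); k2 = f(x_n + h, y_n + h·k1); y_{n+1} = y_n + (h/2)·(k1 + k2).
x=0.900000, y=1.300000:
  k1 = f(0.900000, 1.300000) = 2.992000
  k2 = f(1.060000, 1.778720) = 3.838374
  y ← 1.300000 + (0.16/2)·(2.992000 + 3.838374) = 1.846430
x=1.060000, y=1.846430:
  k1 = f(1.060000, 1.846430) = 3.924366
  k2 = f(1.220000, 2.474329) = 4.960197
  y ← 1.846430 + (0.16/2)·(3.924366 + 4.960197) = 2.557195
x=1.220000, y=2.557195:
  k1 = f(1.220000, 2.557195) = 5.065438
  k2 = f(1.380000, 3.367665) = 6.333135
  y ← 2.557195 + (0.16/2)·(5.065438 + 6.333135) = 3.469081
y(1.38) ≈ 3.4691

3.4691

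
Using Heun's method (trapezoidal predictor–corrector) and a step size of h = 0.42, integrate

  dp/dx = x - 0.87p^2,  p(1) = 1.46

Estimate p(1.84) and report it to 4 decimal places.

1.4057

Heun: k1 = f(x_n, p_n); k2 = f(x_n + h, p_n + h·k1); p_{n+1} = p_n + (h/2)·(k1 + k2).
x=1.000000, p=1.460000:
  k1 = f(1.000000, 1.460000) = -0.854492
  k2 = f(1.420000, 1.101113) = 0.365168
  p ← 1.460000 + (0.42/2)·(-0.854492 + 0.365168) = 1.357242
x=1.420000, p=1.357242:
  k1 = f(1.420000, 1.357242) = -0.182632
  k2 = f(1.840000, 1.280537) = 0.413397
  p ← 1.357242 + (0.42/2)·(-0.182632 + 0.413397) = 1.405703
p(1.84) ≈ 1.4057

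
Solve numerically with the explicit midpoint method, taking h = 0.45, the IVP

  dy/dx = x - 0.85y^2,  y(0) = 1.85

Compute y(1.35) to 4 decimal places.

1.2317

Midpoint: k1 = f(x_n, y_n); k2 = f(x_n + h/2, y_n + (h/2)·k1); y_{n+1} = y_n + h·k2.
x=0.000000, y=1.850000:
  k1 = f(0.000000, 1.850000) = -2.909125
  k2 = f(0.225000, 1.195447) = -0.989729
  y ← 1.850000 + 0.45·(-0.989729) = 1.404622
x=0.450000, y=1.404622:
  k1 = f(0.450000, 1.404622) = -1.227018
  k2 = f(0.675000, 1.128543) = -0.407567
  y ← 1.404622 + 0.45·(-0.407567) = 1.221216
x=0.900000, y=1.221216:
  k1 = f(0.900000, 1.221216) = -0.367664
  k2 = f(1.125000, 1.138492) = 0.023261
  y ← 1.221216 + 0.45·0.023261 = 1.231684
y(1.35) ≈ 1.2317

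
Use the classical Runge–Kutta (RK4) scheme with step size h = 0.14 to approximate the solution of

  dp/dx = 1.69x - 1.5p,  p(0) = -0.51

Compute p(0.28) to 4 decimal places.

RK4: k1 = f(x_n, p_n); k2 = f(x_n + h/2, p_n + (h/2)·k1); k3 = f(x_n + h/2, p_n + (h/2)·k2); k4 = f(x_n + h, p_n + h·k3); p_{n+1} = p_n + (h/6)·(k1 + 2k2 + 2k3 + k4).
x=0.000000, p=-0.510000:
  k1 = f(0.000000, -0.510000) = 0.765000
  k2 = f(0.070000, -0.456450) = 0.802975
  k3 = f(0.070000, -0.453792) = 0.798988
  k4 = f(0.140000, -0.398142) = 0.833813
  p ← -0.510000 + (0.14/6)·(k1 + 2k2 + 2k3 + k4) = -0.397936
x=0.140000, p=-0.397936:
  k1 = f(0.140000, -0.397936) = 0.833504
  k2 = f(0.210000, -0.339591) = 0.864286
  k3 = f(0.210000, -0.337436) = 0.861054
  k4 = f(0.280000, -0.277389) = 0.889283
  p ← -0.397936 + (0.14/6)·(k1 + 2k2 + 2k3 + k4) = -0.277222
p(0.28) ≈ -0.2772

-0.2772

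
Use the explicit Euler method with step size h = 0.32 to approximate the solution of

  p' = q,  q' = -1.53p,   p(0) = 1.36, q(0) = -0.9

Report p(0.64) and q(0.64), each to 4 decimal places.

Euler on (p,q): p_{n+1} = p_n + h·p', q_{n+1} = q_n + h·q'.
0.000000: (1.360000, -0.900000); f=(-0.900000, -2.080800) → (1.072000, -1.565856)
0.320000: (1.072000, -1.565856); f=(-1.565856, -1.640160) → (0.570926, -2.090707)
(p(0.64), q(0.64)) ≈ (0.5709, -2.0907)

0.5709, -2.0907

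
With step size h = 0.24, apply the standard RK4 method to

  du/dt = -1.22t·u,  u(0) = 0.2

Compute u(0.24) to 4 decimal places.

RK4: k1 = f(t_n, u_n); k2 = f(t_n + h/2, u_n + (h/2)·k1); k3 = f(t_n + h/2, u_n + (h/2)·k2); k4 = f(t_n + h, u_n + h·k3); u_{n+1} = u_n + (h/6)·(k1 + 2k2 + 2k3 + k4).
t=0.000000, u=0.200000:
  k1 = f(0.000000, 0.200000) = 0.000000
  k2 = f(0.120000, 0.200000) = -0.029280
  k3 = f(0.120000, 0.196486) = -0.028766
  k4 = f(0.240000, 0.193096) = -0.056539
  u ← 0.200000 + (0.24/6)·(k1 + 2k2 + 2k3 + k4) = 0.193095
u(0.24) ≈ 0.1931

0.1931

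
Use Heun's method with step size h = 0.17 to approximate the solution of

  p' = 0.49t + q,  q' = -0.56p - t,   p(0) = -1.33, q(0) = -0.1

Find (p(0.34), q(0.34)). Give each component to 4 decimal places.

Heun on (p,q): k1 = f(t_n, state_n); k2 = f(t_n + h, state_n + h·k1); state_{n+1} = state_n + (h/2)·(k1 + k2).
0.000000: (-1.330000, -0.100000)
  k1 = (-0.100000, 0.744800)
  predictor → (-1.347000, 0.026616)
  k2 = (0.109916, 0.584320)
  → (-1.329157, 0.012975)
0.170000: (-1.329157, 0.012975)
  k1 = (0.096275, 0.574328)
  predictor → (-1.312790, 0.110611)
  k2 = (0.277211, 0.395163)
  → (-1.297411, 0.095382)
(p(0.34), q(0.34)) ≈ (-1.2974, 0.0954)

-1.2974, 0.0954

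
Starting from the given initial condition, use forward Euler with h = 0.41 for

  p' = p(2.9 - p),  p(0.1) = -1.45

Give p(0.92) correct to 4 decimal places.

Euler: p_{n+1} = p_n + h·f(x_n, p_n).
x=0.100000, p=-1.450000: f=-6.307500 → p ← -1.450000 + 0.41·(-6.307500) = -4.036075
x=0.510000, p=-4.036075: f=-27.994519 → p ← -4.036075 + 0.41·(-27.994519) = -15.513828
p(0.92) ≈ -15.5138

-15.5138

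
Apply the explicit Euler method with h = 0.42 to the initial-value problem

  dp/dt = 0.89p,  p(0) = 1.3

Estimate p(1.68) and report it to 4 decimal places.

Euler: p_{n+1} = p_n + h·f(t_n, p_n).
t=0.000000, p=1.300000: f=1.157000 → p ← 1.300000 + 0.42·1.157000 = 1.785940
t=0.420000, p=1.785940: f=1.589487 → p ← 1.785940 + 0.42·1.589487 = 2.453524
t=0.840000, p=2.453524: f=2.183637 → p ← 2.453524 + 0.42·2.183637 = 3.370652
t=1.260000, p=3.370652: f=2.999880 → p ← 3.370652 + 0.42·2.999880 = 4.630601
p(1.68) ≈ 4.6306

4.6306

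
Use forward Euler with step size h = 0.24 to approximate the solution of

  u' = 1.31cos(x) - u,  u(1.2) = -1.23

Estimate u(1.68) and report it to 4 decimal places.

-0.5829

Euler: u_{n+1} = u_n + h·f(x_n, u_n).
x=1.200000, u=-1.230000: f=1.704689 → u ← -1.230000 + 0.24·1.704689 = -0.820875
x=1.440000, u=-0.820875: f=0.991730 → u ← -0.820875 + 0.24·0.991730 = -0.582860
u(1.68) ≈ -0.5829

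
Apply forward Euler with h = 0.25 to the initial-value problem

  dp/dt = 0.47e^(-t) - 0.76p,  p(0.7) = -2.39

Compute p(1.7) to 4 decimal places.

Euler: p_{n+1} = p_n + h·f(t_n, p_n).
t=0.700000, p=-2.390000: f=2.049795 → p ← -2.390000 + 0.25·2.049795 = -1.877551
t=0.950000, p=-1.877551: f=1.608707 → p ← -1.877551 + 0.25·1.608707 = -1.475374
t=1.200000, p=-1.475374: f=1.262846 → p ← -1.475374 + 0.25·1.262846 = -1.159663
t=1.450000, p=-1.159663: f=0.991592 → p ← -1.159663 + 0.25·0.991592 = -0.911765
p(1.7) ≈ -0.9118

-0.9118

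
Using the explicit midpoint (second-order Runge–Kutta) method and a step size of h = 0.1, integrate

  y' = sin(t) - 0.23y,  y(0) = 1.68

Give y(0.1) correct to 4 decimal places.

Midpoint: k1 = f(t_n, y_n); k2 = f(t_n + h/2, y_n + (h/2)·k1); y_{n+1} = y_n + h·k2.
t=0.000000, y=1.680000:
  k1 = f(0.000000, 1.680000) = -0.386400
  k2 = f(0.050000, 1.660680) = -0.331977
  y ← 1.680000 + 0.1·(-0.331977) = 1.646802
y(0.1) ≈ 1.6468

1.6468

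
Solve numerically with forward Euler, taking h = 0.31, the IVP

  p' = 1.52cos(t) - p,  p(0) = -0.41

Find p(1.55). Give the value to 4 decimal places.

Euler: p_{n+1} = p_n + h·f(t_n, p_n).
t=0.000000, p=-0.410000: f=1.930000 → p ← -0.410000 + 0.31·1.930000 = 0.188300
t=0.310000, p=0.188300: f=1.259247 → p ← 0.188300 + 0.31·1.259247 = 0.578667
t=0.620000, p=0.578667: f=0.658429 → p ← 0.578667 + 0.31·0.658429 = 0.782779
t=0.930000, p=0.782779: f=0.125928 → p ← 0.782779 + 0.31·0.125928 = 0.821817
t=1.240000, p=0.821817: f=-0.328127 → p ← 0.821817 + 0.31·(-0.328127) = 0.720098
p(1.55) ≈ 0.7201

0.7201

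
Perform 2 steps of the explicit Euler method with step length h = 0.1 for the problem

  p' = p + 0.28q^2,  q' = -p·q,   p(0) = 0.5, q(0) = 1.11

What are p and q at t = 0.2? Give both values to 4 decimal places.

0.6741, 0.9929

Euler on (p,q): p_{n+1} = p_n + h·p', q_{n+1} = q_n + h·q'.
0.000000: (0.500000, 1.110000); f=(0.844988, -0.555000) → (0.584499, 1.054500)
0.100000: (0.584499, 1.054500); f=(0.895850, -0.616354) → (0.674084, 0.992865)
(p(0.2), q(0.2)) ≈ (0.6741, 0.9929)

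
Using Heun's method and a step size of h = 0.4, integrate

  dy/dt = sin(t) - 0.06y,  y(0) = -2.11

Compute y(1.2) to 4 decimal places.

-1.3485

Heun: k1 = f(t_n, y_n); k2 = f(t_n + h, y_n + h·k1); y_{n+1} = y_n + (h/2)·(k1 + k2).
t=0.000000, y=-2.110000:
  k1 = f(0.000000, -2.110000) = 0.126600
  k2 = f(0.400000, -2.059360) = 0.512980
  y ← -2.110000 + (0.4/2)·(0.126600 + 0.512980) = -1.982084
t=0.400000, y=-1.982084:
  k1 = f(0.400000, -1.982084) = 0.508343
  k2 = f(0.800000, -1.778747) = 0.824081
  y ← -1.982084 + (0.4/2)·(0.508343 + 0.824081) = -1.715599
t=0.800000, y=-1.715599:
  k1 = f(0.800000, -1.715599) = 0.820292
  k2 = f(1.200000, -1.387482) = 1.015288
  y ← -1.715599 + (0.4/2)·(0.820292 + 1.015288) = -1.348483
y(1.2) ≈ -1.3485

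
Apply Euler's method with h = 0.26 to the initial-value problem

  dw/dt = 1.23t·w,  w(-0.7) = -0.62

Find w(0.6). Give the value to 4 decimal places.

-0.4431

Euler: w_{n+1} = w_n + h·f(t_n, w_n).
t=-0.700000, w=-0.620000: f=0.533820 → w ← -0.620000 + 0.26·0.533820 = -0.481207
t=-0.440000, w=-0.481207: f=0.260429 → w ← -0.481207 + 0.26·0.260429 = -0.413495
t=-0.180000, w=-0.413495: f=0.091548 → w ← -0.413495 + 0.26·0.091548 = -0.389693
t=0.080000, w=-0.389693: f=-0.038346 → w ← -0.389693 + 0.26·(-0.038346) = -0.399663
t=0.340000, w=-0.399663: f=-0.167139 → w ← -0.399663 + 0.26·(-0.167139) = -0.443119
w(0.6) ≈ -0.4431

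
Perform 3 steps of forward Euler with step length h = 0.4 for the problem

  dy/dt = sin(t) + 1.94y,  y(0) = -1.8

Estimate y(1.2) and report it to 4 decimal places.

Euler: y_{n+1} = y_n + h·f(t_n, y_n).
t=0.000000, y=-1.800000: f=-3.492000 → y ← -1.800000 + 0.4·(-3.492000) = -3.196800
t=0.400000, y=-3.196800: f=-5.812374 → y ← -3.196800 + 0.4·(-5.812374) = -5.521749
t=0.800000, y=-5.521749: f=-9.994838 → y ← -5.521749 + 0.4·(-9.994838) = -9.519685
y(1.2) ≈ -9.5197

-9.5197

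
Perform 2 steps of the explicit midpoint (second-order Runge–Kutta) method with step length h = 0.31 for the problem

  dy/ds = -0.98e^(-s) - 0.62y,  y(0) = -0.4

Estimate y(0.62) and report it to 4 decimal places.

-0.6334

Midpoint: k1 = f(s_n, y_n); k2 = f(s_n + h/2, y_n + (h/2)·k1); y_{n+1} = y_n + h·k2.
s=0.000000, y=-0.400000:
  k1 = f(0.000000, -0.400000) = -0.732000
  k2 = f(0.155000, -0.513460) = -0.520942
  y ← -0.400000 + 0.31·(-0.520942) = -0.561492
s=0.310000, y=-0.561492:
  k1 = f(0.310000, -0.561492) = -0.370653
  k2 = f(0.465000, -0.618943) = -0.231828
  y ← -0.561492 + 0.31·(-0.231828) = -0.633358
y(0.62) ≈ -0.6334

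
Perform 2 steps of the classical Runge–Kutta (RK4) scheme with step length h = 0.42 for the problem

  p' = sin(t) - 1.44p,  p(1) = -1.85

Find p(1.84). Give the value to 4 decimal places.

RK4: k1 = f(t_n, p_n); k2 = f(t_n + h/2, p_n + (h/2)·k1); k3 = f(t_n + h/2, p_n + (h/2)·k2); k4 = f(t_n + h, p_n + h·k3); p_{n+1} = p_n + (h/6)·(k1 + 2k2 + 2k3 + k4).
t=1.000000, p=-1.850000:
  k1 = f(1.000000, -1.850000) = 3.505471
  k2 = f(1.210000, -1.113851) = 2.539562
  k3 = f(1.210000, -1.316692) = 2.831653
  k4 = f(1.420000, -0.660706) = 1.940068
  p ← -1.850000 + (0.42/6)·(k1 + 2k2 + 2k3 + k4) = -0.716842
t=1.420000, p=-0.716842:
  k1 = f(1.420000, -0.716842) = 2.020905
  k2 = f(1.630000, -0.292452) = 1.419379
  k3 = f(1.630000, -0.418773) = 1.601281
  k4 = f(1.840000, -0.044304) = 1.027781
  p ← -0.716842 + (0.42/6)·(k1 + 2k2 + 2k3 + k4) = -0.080542
p(1.84) ≈ -0.0805

-0.0805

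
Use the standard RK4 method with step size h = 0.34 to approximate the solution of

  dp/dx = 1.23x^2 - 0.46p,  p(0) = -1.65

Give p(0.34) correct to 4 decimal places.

RK4: k1 = f(x_n, p_n); k2 = f(x_n + h/2, p_n + (h/2)·k1); k3 = f(x_n + h/2, p_n + (h/2)·k2); k4 = f(x_n + h, p_n + h·k3); p_{n+1} = p_n + (h/6)·(k1 + 2k2 + 2k3 + k4).
x=0.000000, p=-1.650000:
  k1 = f(0.000000, -1.650000) = 0.759000
  k2 = f(0.170000, -1.520970) = 0.735193
  k3 = f(0.170000, -1.525017) = 0.737055
  k4 = f(0.340000, -1.399401) = 0.785913
  p ← -1.650000 + (0.34/6)·(k1 + 2k2 + 2k3 + k4) = -1.395600
p(0.34) ≈ -1.3956

-1.3956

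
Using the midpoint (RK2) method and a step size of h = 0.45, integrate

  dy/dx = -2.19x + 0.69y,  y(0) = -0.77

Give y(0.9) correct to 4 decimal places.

Midpoint: k1 = f(x_n, y_n); k2 = f(x_n + h/2, y_n + (h/2)·k1); y_{n+1} = y_n + h·k2.
x=0.000000, y=-0.770000:
  k1 = f(0.000000, -0.770000) = -0.531300
  k2 = f(0.225000, -0.889543) = -1.106534
  y ← -0.770000 + 0.45·(-1.106534) = -1.267940
x=0.450000, y=-1.267940:
  k1 = f(0.450000, -1.267940) = -1.860379
  k2 = f(0.675000, -1.686526) = -2.641953
  y ← -1.267940 + 0.45·(-2.641953) = -2.456819
y(0.9) ≈ -2.4568

-2.4568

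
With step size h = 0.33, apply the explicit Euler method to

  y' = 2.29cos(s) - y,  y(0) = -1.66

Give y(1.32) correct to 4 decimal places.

1.0283

Euler: y_{n+1} = y_n + h·f(s_n, y_n).
s=0.000000, y=-1.660000: f=3.950000 → y ← -1.660000 + 0.33·3.950000 = -0.356500
s=0.330000, y=-0.356500: f=2.522937 → y ← -0.356500 + 0.33·2.522937 = 0.476069
s=0.660000, y=0.476069: f=1.333013 → y ← 0.476069 + 0.33·1.333013 = 0.915963
s=0.990000, y=0.915963: f=0.340536 → y ← 0.915963 + 0.33·0.340536 = 1.028340
y(1.32) ≈ 1.0283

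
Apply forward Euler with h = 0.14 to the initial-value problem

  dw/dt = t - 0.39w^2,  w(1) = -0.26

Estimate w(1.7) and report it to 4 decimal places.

0.6197

Euler: w_{n+1} = w_n + h·f(t_n, w_n).
t=1.000000, w=-0.260000: f=0.973636 → w ← -0.260000 + 0.14·0.973636 = -0.123691
t=1.140000, w=-0.123691: f=1.134033 → w ← -0.123691 + 0.14·1.134033 = 0.035074
t=1.280000, w=0.035074: f=1.279520 → w ← 0.035074 + 0.14·1.279520 = 0.214207
t=1.420000, w=0.214207: f=1.402105 → w ← 0.214207 + 0.14·1.402105 = 0.410501
t=1.560000, w=0.410501: f=1.494281 → w ← 0.410501 + 0.14·1.494281 = 0.619701
w(1.7) ≈ 0.6197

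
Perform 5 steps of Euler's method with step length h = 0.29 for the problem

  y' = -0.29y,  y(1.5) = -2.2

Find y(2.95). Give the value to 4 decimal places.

-1.4180

Euler: y_{n+1} = y_n + h·f(t_n, y_n).
t=1.500000, y=-2.200000: f=0.638000 → y ← -2.200000 + 0.29·0.638000 = -2.014980
t=1.790000, y=-2.014980: f=0.584344 → y ← -2.014980 + 0.29·0.584344 = -1.845520
t=2.080000, y=-1.845520: f=0.535201 → y ← -1.845520 + 0.29·0.535201 = -1.690312
t=2.370000, y=-1.690312: f=0.490190 → y ← -1.690312 + 0.29·0.490190 = -1.548157
t=2.660000, y=-1.548157: f=0.448965 → y ← -1.548157 + 0.29·0.448965 = -1.417957
y(2.95) ≈ -1.4180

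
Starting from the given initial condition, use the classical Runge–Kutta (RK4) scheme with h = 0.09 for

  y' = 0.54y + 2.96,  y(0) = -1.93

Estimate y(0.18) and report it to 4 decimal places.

-1.5675

RK4: k1 = f(x_n, y_n); k2 = f(x_n + h/2, y_n + (h/2)·k1); k3 = f(x_n + h/2, y_n + (h/2)·k2); k4 = f(x_n + h, y_n + h·k3); y_{n+1} = y_n + (h/6)·(k1 + 2k2 + 2k3 + k4).
x=0.000000, y=-1.930000:
  k1 = f(0.000000, -1.930000) = 1.917800
  k2 = f(0.045000, -1.843699) = 1.964403
  k3 = f(0.045000, -1.841602) = 1.965535
  k4 = f(0.090000, -1.753102) = 2.013325
  y ← -1.930000 + (0.09/6)·(k1 + 2k2 + 2k3 + k4) = -1.753135
x=0.090000, y=-1.753135:
  k1 = f(0.090000, -1.753135) = 2.013307
  k2 = f(0.135000, -1.662536) = 2.062230
  k3 = f(0.135000, -1.660335) = 2.063419
  k4 = f(0.180000, -1.567427) = 2.113589
  y ← -1.753135 + (0.09/6)·(k1 + 2k2 + 2k3 + k4) = -1.567462
y(0.18) ≈ -1.5675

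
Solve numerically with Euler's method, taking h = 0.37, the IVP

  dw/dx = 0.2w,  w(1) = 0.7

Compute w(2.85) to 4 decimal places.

1.0003

Euler: w_{n+1} = w_n + h·f(x_n, w_n).
x=1.000000, w=0.700000: f=0.140000 → w ← 0.700000 + 0.37·0.140000 = 0.751800
x=1.370000, w=0.751800: f=0.150360 → w ← 0.751800 + 0.37·0.150360 = 0.807433
x=1.740000, w=0.807433: f=0.161487 → w ← 0.807433 + 0.37·0.161487 = 0.867183
x=2.110000, w=0.867183: f=0.173437 → w ← 0.867183 + 0.37·0.173437 = 0.931355
x=2.480000, w=0.931355: f=0.186271 → w ← 0.931355 + 0.37·0.186271 = 1.000275
w(2.85) ≈ 1.0003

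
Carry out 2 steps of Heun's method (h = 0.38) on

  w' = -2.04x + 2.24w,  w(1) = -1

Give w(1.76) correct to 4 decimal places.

Heun: k1 = f(x_n, w_n); k2 = f(x_n + h, w_n + h·k1); w_{n+1} = w_n + (h/2)·(k1 + k2).
x=1.000000, w=-1.000000:
  k1 = f(1.000000, -1.000000) = -4.280000
  k2 = f(1.380000, -2.626400) = -8.698336
  w ← -1.000000 + (0.38/2)·(-4.280000 + (-8.698336)) = -3.465884
x=1.380000, w=-3.465884:
  k1 = f(1.380000, -3.465884) = -10.578780
  k2 = f(1.760000, -7.485820) = -20.358637
  w ← -3.465884 + (0.38/2)·(-10.578780 + (-20.358637)) = -9.343993
w(1.76) ≈ -9.3440

-9.3440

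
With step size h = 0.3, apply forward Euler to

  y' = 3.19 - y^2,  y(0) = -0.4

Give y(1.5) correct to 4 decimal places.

Euler: y_{n+1} = y_n + h·f(t_n, y_n).
t=0.000000, y=-0.400000: f=3.030000 → y ← -0.400000 + 0.3·3.030000 = 0.509000
t=0.300000, y=0.509000: f=2.930919 → y ← 0.509000 + 0.3·2.930919 = 1.388276
t=0.600000, y=1.388276: f=1.262691 → y ← 1.388276 + 0.3·1.262691 = 1.767083
t=0.900000, y=1.767083: f=0.067418 → y ← 1.767083 + 0.3·0.067418 = 1.787308
t=1.200000, y=1.787308: f=-0.004471 → y ← 1.787308 + 0.3·(-0.004471) = 1.785967
y(1.5) ≈ 1.7860

1.7860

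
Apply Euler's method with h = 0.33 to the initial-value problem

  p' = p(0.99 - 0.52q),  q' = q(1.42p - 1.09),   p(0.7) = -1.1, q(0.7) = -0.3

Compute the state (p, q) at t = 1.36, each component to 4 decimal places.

-2.0210, 0.0026

Euler on (p,q): p_{n+1} = p_n + h·p', q_{n+1} = q_n + h·q'.
0.700000: (-1.100000, -0.300000); f=(-1.260600, 0.795600) → (-1.515998, -0.037452)
1.030000: (-1.515998, -0.037452); f=(-1.530362, 0.121446) → (-2.021018, 0.002625)
(p(1.36), q(1.36)) ≈ (-2.0210, 0.0026)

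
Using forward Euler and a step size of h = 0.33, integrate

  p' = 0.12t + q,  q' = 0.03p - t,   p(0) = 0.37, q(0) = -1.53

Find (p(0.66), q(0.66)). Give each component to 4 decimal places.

-0.6255, -1.6366

Euler on (p,q): p_{n+1} = p_n + h·p', q_{n+1} = q_n + h·q'.
0.000000: (0.370000, -1.530000); f=(-1.530000, 0.011100) → (-0.134900, -1.526337)
0.330000: (-0.134900, -1.526337); f=(-1.486737, -0.334047) → (-0.625523, -1.636573)
(p(0.66), q(0.66)) ≈ (-0.6255, -1.6366)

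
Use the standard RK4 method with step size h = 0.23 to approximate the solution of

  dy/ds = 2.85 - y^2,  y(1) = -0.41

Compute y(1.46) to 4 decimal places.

RK4: k1 = f(s_n, y_n); k2 = f(s_n + h/2, y_n + (h/2)·k1); k3 = f(s_n + h/2, y_n + (h/2)·k2); k4 = f(s_n + h, y_n + h·k3); y_{n+1} = y_n + (h/6)·(k1 + 2k2 + 2k3 + k4).
s=1.000000, y=-0.410000:
  k1 = f(1.000000, -0.410000) = 2.681900
  k2 = f(1.115000, -0.101581) = 2.839681
  k3 = f(1.115000, -0.083437) = 2.843038
  k4 = f(1.230000, 0.243899) = 2.790513
  y ← -0.410000 + (0.23/6)·(k1 + 2k2 + 2k3 + k4) = 0.235451
s=1.230000, y=0.235451:
  k1 = f(1.230000, 0.235451) = 2.794563
  k2 = f(1.345000, 0.556826) = 2.539945
  k3 = f(1.345000, 0.527545) = 2.571697
  k4 = f(1.460000, 0.826941) = 2.166168
  y ← 0.235451 + (0.23/6)·(k1 + 2k2 + 2k3 + k4) = 0.817505
y(1.46) ≈ 0.8175

0.8175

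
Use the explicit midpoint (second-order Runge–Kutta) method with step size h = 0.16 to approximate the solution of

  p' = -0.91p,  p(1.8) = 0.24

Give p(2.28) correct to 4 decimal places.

0.1553

Midpoint: k1 = f(s_n, p_n); k2 = f(s_n + h/2, p_n + (h/2)·k1); p_{n+1} = p_n + h·k2.
s=1.800000, p=0.240000:
  k1 = f(1.800000, 0.240000) = -0.218400
  k2 = f(1.880000, 0.222528) = -0.202500
  p ← 0.240000 + 0.16·(-0.202500) = 0.207600
s=1.960000, p=0.207600:
  k1 = f(1.960000, 0.207600) = -0.188916
  k2 = f(2.040000, 0.192487) = -0.175163
  p ← 0.207600 + 0.16·(-0.175163) = 0.179574
s=2.120000, p=0.179574:
  k1 = f(2.120000, 0.179574) = -0.163412
  k2 = f(2.200000, 0.166501) = -0.151516
  p ← 0.179574 + 0.16·(-0.151516) = 0.155331
p(2.28) ≈ 0.1553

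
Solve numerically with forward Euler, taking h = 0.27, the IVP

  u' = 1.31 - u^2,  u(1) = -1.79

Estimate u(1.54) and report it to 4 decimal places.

Euler: u_{n+1} = u_n + h·f(t_n, u_n).
t=1.000000, u=-1.790000: f=-1.894100 → u ← -1.790000 + 0.27·(-1.894100) = -2.301407
t=1.270000, u=-2.301407: f=-3.986474 → u ← -2.301407 + 0.27·(-3.986474) = -3.377755
u(1.54) ≈ -3.3778

-3.3778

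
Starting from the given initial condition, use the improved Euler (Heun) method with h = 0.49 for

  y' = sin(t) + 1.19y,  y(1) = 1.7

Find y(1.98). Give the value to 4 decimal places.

Heun: k1 = f(t_n, y_n); k2 = f(t_n + h, y_n + h·k1); y_{n+1} = y_n + (h/2)·(k1 + k2).
t=1.000000, y=1.700000:
  k1 = f(1.000000, 1.700000) = 2.864471
  k2 = f(1.490000, 3.103591) = 4.690011
  y ← 1.700000 + (0.49/2)·(2.864471 + 4.690011) = 3.550848
t=1.490000, y=3.550848:
  k1 = f(1.490000, 3.550848) = 5.222247
  k2 = f(1.980000, 6.109749) = 8.188039
  y ← 3.550848 + (0.49/2)·(5.222247 + 8.188039) = 6.836368
y(1.98) ≈ 6.8364

6.8364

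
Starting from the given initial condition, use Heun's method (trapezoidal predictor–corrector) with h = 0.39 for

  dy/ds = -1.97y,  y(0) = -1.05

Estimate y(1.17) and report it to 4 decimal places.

-0.1535

Heun: k1 = f(s_n, y_n); k2 = f(s_n + h, y_n + h·k1); y_{n+1} = y_n + (h/2)·(k1 + k2).
s=0.000000, y=-1.050000:
  k1 = f(0.000000, -1.050000) = 2.068500
  k2 = f(0.390000, -0.243285) = 0.479271
  y ← -1.050000 + (0.39/2)·(2.068500 + 0.479271) = -0.553185
s=0.390000, y=-0.553185:
  k1 = f(0.390000, -0.553185) = 1.089774
  k2 = f(0.780000, -0.128173) = 0.252501
  y ← -0.553185 + (0.39/2)·(1.089774 + 0.252501) = -0.291441
s=0.780000, y=-0.291441:
  k1 = f(0.780000, -0.291441) = 0.574139
  k2 = f(1.170000, -0.067527) = 0.133028
  y ← -0.291441 + (0.39/2)·(0.574139 + 0.133028) = -0.153544
y(1.17) ≈ -0.1535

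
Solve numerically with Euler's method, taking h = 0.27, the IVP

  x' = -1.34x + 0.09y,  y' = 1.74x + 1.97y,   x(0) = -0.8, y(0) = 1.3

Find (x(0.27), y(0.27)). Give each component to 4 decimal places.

Euler on (x,y): x_{n+1} = x_n + h·x', y_{n+1} = y_n + h·y'.
0.000000: (-0.800000, 1.300000); f=(1.189000, 1.169000) → (-0.478970, 1.615630)
(x(0.27), y(0.27)) ≈ (-0.4790, 1.6156)

-0.4790, 1.6156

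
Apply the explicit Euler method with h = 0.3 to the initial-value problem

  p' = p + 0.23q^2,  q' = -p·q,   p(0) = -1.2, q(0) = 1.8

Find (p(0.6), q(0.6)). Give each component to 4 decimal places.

Euler on (p,q): p_{n+1} = p_n + h·p', q_{n+1} = q_n + h·q'.
0.000000: (-1.200000, 1.800000); f=(-0.454800, 2.160000) → (-1.336440, 2.448000)
0.300000: (-1.336440, 2.448000); f=(0.041882, 3.271605) → (-1.323875, 3.429482)
(p(0.6), q(0.6)) ≈ (-1.3239, 3.4295)

-1.3239, 3.4295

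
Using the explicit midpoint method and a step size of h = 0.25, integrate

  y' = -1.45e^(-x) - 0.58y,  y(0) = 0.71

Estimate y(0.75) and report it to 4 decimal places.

-0.1356

Midpoint: k1 = f(x_n, y_n); k2 = f(x_n + h/2, y_n + (h/2)·k1); y_{n+1} = y_n + h·k2.
x=0.000000, y=0.710000:
  k1 = f(0.000000, 0.710000) = -1.861800
  k2 = f(0.125000, 0.477275) = -1.556440
  y ← 0.710000 + 0.25·(-1.556440) = 0.320890
x=0.250000, y=0.320890:
  k1 = f(0.250000, 0.320890) = -1.315377
  k2 = f(0.375000, 0.156468) = -1.087321
  y ← 0.320890 + 0.25·(-1.087321) = 0.049060
x=0.500000, y=0.049060:
  k1 = f(0.500000, 0.049060) = -0.907924
  k2 = f(0.625000, -0.064431) = -0.738759
  y ← 0.049060 + 0.25·(-0.738759) = -0.135630
y(0.75) ≈ -0.1356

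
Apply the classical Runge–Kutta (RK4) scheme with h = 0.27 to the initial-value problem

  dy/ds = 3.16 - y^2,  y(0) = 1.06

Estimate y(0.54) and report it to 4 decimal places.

1.6485

RK4: k1 = f(s_n, y_n); k2 = f(s_n + h/2, y_n + (h/2)·k1); k3 = f(s_n + h/2, y_n + (h/2)·k2); k4 = f(s_n + h, y_n + h·k3); y_{n+1} = y_n + (h/6)·(k1 + 2k2 + 2k3 + k4).
s=0.000000, y=1.060000:
  k1 = f(0.000000, 1.060000) = 2.036400
  k2 = f(0.135000, 1.334914) = 1.378005
  k3 = f(0.135000, 1.246031) = 1.607408
  k4 = f(0.270000, 1.494000) = 0.927964
  y ← 1.060000 + (0.27/6)·(k1 + 2k2 + 2k3 + k4) = 1.462083
s=0.270000, y=1.462083:
  k1 = f(0.270000, 1.462083) = 1.022312
  k2 = f(0.405000, 1.600096) = 0.599694
  k3 = f(0.405000, 1.543042) = 0.779021
  k4 = f(0.540000, 1.672419) = 0.363014
  y ← 1.462083 + (0.27/6)·(k1 + 2k2 + 2k3 + k4) = 1.648508
y(0.54) ≈ 1.6485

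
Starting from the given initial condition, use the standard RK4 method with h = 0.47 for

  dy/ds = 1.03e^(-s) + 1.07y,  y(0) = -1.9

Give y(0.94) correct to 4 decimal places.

-4.0269

RK4: k1 = f(s_n, y_n); k2 = f(s_n + h/2, y_n + (h/2)·k1); k3 = f(s_n + h/2, y_n + (h/2)·k2); k4 = f(s_n + h, y_n + h·k3); y_{n+1} = y_n + (h/6)·(k1 + 2k2 + 2k3 + k4).
s=0.000000, y=-1.900000:
  k1 = f(0.000000, -1.900000) = -1.003000
  k2 = f(0.235000, -2.135705) = -1.470916
  k3 = f(0.235000, -2.245665) = -1.588574
  k4 = f(0.470000, -2.646630) = -2.188142
  y ← -1.900000 + (0.47/6)·(k1 + 2k2 + 2k3 + k4) = -2.629293
s=0.470000, y=-2.629293:
  k1 = f(0.470000, -2.629293) = -2.169591
  k2 = f(0.705000, -3.139147) = -2.849955
  k3 = f(0.705000, -3.299032) = -3.021033
  k4 = f(0.940000, -4.049178) = -3.930274
  y ← -2.629293 + (0.47/6)·(k1 + 2k2 + 2k3 + k4) = -4.026904
y(0.94) ≈ -4.0269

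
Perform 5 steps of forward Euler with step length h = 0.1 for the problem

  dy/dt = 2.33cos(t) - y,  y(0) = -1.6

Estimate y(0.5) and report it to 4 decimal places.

Euler: y_{n+1} = y_n + h·f(t_n, y_n).
t=0.000000, y=-1.600000: f=3.930000 → y ← -1.600000 + 0.1·3.930000 = -1.207000
t=0.100000, y=-1.207000: f=3.525360 → y ← -1.207000 + 0.1·3.525360 = -0.854464
t=0.200000, y=-0.854464: f=3.138019 → y ← -0.854464 + 0.1·3.138019 = -0.540662
t=0.300000, y=-0.540662: f=2.766596 → y ← -0.540662 + 0.1·2.766596 = -0.264003
t=0.400000, y=-0.264003: f=2.410075 → y ← -0.264003 + 0.1·2.410075 = -0.022995
y(0.5) ≈ -0.0230

-0.0230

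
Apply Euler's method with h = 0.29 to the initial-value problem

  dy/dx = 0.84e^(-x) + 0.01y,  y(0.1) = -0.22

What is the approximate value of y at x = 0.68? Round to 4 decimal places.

0.1647

Euler: y_{n+1} = y_n + h·f(x_n, y_n).
x=0.100000, y=-0.220000: f=0.757863 → y ← -0.220000 + 0.29·0.757863 = -0.000220
x=0.390000, y=-0.000220: f=0.568726 → y ← -0.000220 + 0.29·0.568726 = 0.164711
y(0.68) ≈ 0.1647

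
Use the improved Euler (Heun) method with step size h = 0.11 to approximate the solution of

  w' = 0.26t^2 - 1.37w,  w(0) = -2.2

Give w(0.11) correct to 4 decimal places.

Heun: k1 = f(t_n, w_n); k2 = f(t_n + h, w_n + h·k1); w_{n+1} = w_n + (h/2)·(k1 + k2).
t=0.000000, w=-2.200000:
  k1 = f(0.000000, -2.200000) = 3.014000
  k2 = f(0.110000, -1.868460) = 2.562936
  w ← -2.200000 + (0.11/2)·(3.014000 + 2.562936) = -1.893269
w(0.11) ≈ -1.8933

-1.8933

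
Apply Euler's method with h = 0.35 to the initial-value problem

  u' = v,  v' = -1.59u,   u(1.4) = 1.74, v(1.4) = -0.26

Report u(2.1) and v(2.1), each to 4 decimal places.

1.2191, -2.1460

Euler on (u,v): u_{n+1} = u_n + h·u', v_{n+1} = v_n + h·v'.
1.400000: (1.740000, -0.260000); f=(-0.260000, -2.766600) → (1.649000, -1.228310)
1.750000: (1.649000, -1.228310); f=(-1.228310, -2.621910) → (1.219091, -2.145979)
(u(2.1), v(2.1)) ≈ (1.2191, -2.1460)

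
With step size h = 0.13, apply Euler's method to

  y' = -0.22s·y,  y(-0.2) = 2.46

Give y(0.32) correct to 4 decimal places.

2.4613

Euler: y_{n+1} = y_n + h·f(s_n, y_n).
s=-0.200000, y=2.460000: f=0.108240 → y ← 2.460000 + 0.13·0.108240 = 2.474071
s=-0.070000, y=2.474071: f=0.038101 → y ← 2.474071 + 0.13·0.038101 = 2.479024
s=0.060000, y=2.479024: f=-0.032723 → y ← 2.479024 + 0.13·(-0.032723) = 2.474770
s=0.190000, y=2.474770: f=-0.103445 → y ← 2.474770 + 0.13·(-0.103445) = 2.461322
y(0.32) ≈ 2.4613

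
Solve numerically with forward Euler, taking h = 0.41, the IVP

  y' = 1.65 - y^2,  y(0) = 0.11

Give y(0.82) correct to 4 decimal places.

1.2076

Euler: y_{n+1} = y_n + h·f(s_n, y_n).
s=0.000000, y=0.110000: f=1.637900 → y ← 0.110000 + 0.41·1.637900 = 0.781539
s=0.410000, y=0.781539: f=1.039197 → y ← 0.781539 + 0.41·1.039197 = 1.207610
y(0.82) ≈ 1.2076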